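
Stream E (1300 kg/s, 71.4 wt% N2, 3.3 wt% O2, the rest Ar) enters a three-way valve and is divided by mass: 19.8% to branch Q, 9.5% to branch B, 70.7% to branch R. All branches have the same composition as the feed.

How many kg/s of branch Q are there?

257.4 kg/s

Branch Q flow = 0.198×1300 = 257.4 kg/s.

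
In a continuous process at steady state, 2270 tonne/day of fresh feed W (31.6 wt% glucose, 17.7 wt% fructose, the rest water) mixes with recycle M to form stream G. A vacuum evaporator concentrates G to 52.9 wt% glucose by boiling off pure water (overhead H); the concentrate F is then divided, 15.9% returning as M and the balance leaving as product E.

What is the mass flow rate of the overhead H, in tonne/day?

914 tonne/day

Overall glucose balance (none leaves overhead): glucose in fresh feed = glucose in product, i.e. 2270×0.316 = (1−0.159)·F·0.529.
F = 717.32/(0.529×0.841) = 1612.4 tonne/day.
Recycle M = 0.159×1612.4 = 256.36 tonne/day.
Combined feed G = 2270 + 256.36 = 2526.4 tonne/day.
Overhead H = G − F = 2526.4 − 1612.4 = 914.01 tonne/day.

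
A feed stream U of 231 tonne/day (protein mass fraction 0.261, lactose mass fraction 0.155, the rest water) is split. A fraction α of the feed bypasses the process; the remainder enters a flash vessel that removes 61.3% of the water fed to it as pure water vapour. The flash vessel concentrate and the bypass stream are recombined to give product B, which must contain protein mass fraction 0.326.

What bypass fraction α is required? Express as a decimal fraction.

0.443

All 231×0.261 = 60.291 tonne/day of protein reaches B, so B = 60.291/0.326 = 184.94 tonne/day and vapour = 46.058 tonne/day.
The evaporator receives (1−α)·231 of feed at 0.584 water and removes 0.613 of that water:
0.613×0.584×(1−α)×231 = 46.058
(1−α) = 46.058/82.696 = 0.5570;  α = 0.4430.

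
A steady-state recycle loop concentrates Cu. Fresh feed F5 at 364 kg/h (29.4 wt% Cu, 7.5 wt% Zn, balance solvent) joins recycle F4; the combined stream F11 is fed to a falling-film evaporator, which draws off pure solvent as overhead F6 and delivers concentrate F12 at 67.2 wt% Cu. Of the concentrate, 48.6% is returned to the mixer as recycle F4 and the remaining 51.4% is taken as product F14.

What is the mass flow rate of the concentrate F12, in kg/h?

309.8 kg/h

Overall Cu balance (none leaves overhead): Cu in fresh feed = Cu in product, i.e. 364×0.294 = (1−0.486)·F12·0.672.
F12 = 107.02/(0.672×0.514) = 309.82 kg/h.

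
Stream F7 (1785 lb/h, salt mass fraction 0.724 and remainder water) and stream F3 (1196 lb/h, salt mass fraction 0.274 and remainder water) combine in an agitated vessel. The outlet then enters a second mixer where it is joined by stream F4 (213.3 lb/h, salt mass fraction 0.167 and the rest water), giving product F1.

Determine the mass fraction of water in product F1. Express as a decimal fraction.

Overall, product flow = 3194.3 lb/h.
water in = 1785×0.276 + 1196×0.726 + 213.3×0.833 = 1538.6 lb/h.
water fraction in F1 = 0.482.

0.482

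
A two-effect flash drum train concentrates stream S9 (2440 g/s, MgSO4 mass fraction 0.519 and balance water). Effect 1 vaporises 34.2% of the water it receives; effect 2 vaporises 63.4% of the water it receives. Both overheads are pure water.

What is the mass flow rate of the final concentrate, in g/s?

water in feed = 2440×0.481 = 1173.6 g/s.
After stage 1: water left = (1−0.342)×1173.6 = 772.26; stream total = 2038.6 g/s.
After stage 2: water left = (1−0.634)×772.26 = 282.65; final concentrate = 1549 g/s.

1549 g/s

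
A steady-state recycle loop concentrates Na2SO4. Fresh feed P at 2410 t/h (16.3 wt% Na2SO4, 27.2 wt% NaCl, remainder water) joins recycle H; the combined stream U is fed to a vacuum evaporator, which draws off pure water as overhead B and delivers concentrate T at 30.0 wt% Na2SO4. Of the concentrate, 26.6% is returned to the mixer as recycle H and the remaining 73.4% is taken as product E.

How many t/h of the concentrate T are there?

Overall Na2SO4 balance (none leaves overhead): Na2SO4 in fresh feed = Na2SO4 in product, i.e. 2410×0.163 = (1−0.266)·T·0.300.
T = 392.83/(0.300×0.734) = 1784 t/h.

1784 t/h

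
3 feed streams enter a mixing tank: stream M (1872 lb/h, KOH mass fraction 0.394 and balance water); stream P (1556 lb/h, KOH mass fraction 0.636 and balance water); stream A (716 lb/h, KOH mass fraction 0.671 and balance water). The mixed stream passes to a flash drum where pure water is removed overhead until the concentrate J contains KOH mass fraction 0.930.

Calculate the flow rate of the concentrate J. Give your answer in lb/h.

KOH entering = 1872×0.394 + 1556×0.636 + 716×0.671 = 2207.6 lb/h.
All KOH reports to J, so J = 2207.6/0.930 = 2373.8 lb/h.

2374 lb/h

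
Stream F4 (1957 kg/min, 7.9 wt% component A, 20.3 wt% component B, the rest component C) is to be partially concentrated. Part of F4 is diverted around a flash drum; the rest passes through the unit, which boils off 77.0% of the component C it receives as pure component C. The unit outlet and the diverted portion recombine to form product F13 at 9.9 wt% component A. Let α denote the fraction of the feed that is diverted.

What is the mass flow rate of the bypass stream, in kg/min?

All 1957×0.079 = 154.6 kg/min of component A reaches F13, so F13 = 154.6/0.099 = 1561.6 kg/min and vapour = 395.35 kg/min.
The evaporator receives (1−α)·1957 of feed at 0.718 component C and removes 0.770 of that component C:
0.770×0.718×(1−α)×1957 = 395.35
(1−α) = 395.35/1081.9 = 0.3654;  α = 0.6346.
Bypass flow = 0.6346×1957 = 1241.9 kg/min.

1242 kg/min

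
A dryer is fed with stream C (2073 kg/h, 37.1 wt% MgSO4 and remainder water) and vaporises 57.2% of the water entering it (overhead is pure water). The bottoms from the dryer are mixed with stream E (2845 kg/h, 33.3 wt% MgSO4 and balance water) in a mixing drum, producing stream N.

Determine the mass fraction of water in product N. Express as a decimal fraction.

0.589

Vapour removed = 0.572×0.629×2073 = 745.84 kg/h; concentrate = 1327.2 kg/h.
water reaching the mixer = 558.08 (from concentrate) + 2845×0.667 = 2455.7 kg/h.
Product flow = 1327.2 + 2845 = 4172.2 kg/h; water fraction = 0.589.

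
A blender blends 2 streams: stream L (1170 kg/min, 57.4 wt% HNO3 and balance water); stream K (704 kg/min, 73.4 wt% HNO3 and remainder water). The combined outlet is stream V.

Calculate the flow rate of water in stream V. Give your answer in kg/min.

water out = water in = 1170×0.426 + 704×0.266 = 685.68 kg/min.

685.7 kg/min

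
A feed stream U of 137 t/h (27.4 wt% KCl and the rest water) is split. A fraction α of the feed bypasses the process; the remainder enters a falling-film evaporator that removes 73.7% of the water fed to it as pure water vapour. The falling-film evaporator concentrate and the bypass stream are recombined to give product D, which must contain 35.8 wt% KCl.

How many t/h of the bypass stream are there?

All 137×0.274 = 37.538 t/h of KCl reaches D, so D = 37.538/0.358 = 104.85 t/h and vapour = 32.145 t/h.
The evaporator receives (1−α)·137 of feed at 0.726 water and removes 0.737 of that water:
0.737×0.726×(1−α)×137 = 32.145
(1−α) = 32.145/73.303 = 0.4385;  α = 0.5615.
Bypass flow = 0.5615×137 = 76.922 t/h.

76.92 t/h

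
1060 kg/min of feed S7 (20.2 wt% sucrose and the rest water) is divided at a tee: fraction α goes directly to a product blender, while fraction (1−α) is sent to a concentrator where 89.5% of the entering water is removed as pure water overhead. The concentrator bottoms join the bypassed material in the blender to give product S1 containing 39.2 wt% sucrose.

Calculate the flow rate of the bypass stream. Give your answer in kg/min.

All 1060×0.202 = 214.12 kg/min of sucrose reaches S1, so S1 = 214.12/0.392 = 546.22 kg/min and vapour = 513.78 kg/min.
The evaporator receives (1−α)·1060 of feed at 0.798 water and removes 0.895 of that water:
0.895×0.798×(1−α)×1060 = 513.78
(1−α) = 513.78/757.06 = 0.6786;  α = 0.3214.
Bypass flow = 0.3214×1060 = 340.64 kg/min.

340.6 kg/min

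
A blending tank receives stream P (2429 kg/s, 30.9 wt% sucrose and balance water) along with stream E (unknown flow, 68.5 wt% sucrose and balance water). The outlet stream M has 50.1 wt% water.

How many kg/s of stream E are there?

Let E be the unknown flow. Total out = 2429 + E.
water balance: 1678.4 + 0.315·E = 0.501·(2429 + E)
(0.315 − 0.501)·E = 0.501×2429 − 1678.4 = -461.51
E = -461.51 / -0.186 = 2481.2 kg/s

2481 kg/s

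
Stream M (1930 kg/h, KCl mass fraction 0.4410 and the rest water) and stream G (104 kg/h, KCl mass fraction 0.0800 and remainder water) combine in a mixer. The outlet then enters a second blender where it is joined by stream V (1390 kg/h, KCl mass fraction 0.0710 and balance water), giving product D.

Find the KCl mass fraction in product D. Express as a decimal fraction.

0.2798

Overall, product flow = 3424 kg/h.
KCl in = 1930×0.441 + 104×0.080 + 1390×0.071 = 958.14 kg/h.
KCl fraction in D = 0.2798.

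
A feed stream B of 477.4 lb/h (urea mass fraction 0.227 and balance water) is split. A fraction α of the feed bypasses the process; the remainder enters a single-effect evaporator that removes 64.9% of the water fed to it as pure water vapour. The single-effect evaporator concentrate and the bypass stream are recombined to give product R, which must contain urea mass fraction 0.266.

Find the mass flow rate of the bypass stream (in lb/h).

All 477.4×0.227 = 108.37 lb/h of urea reaches R, so R = 108.37/0.266 = 407.41 lb/h and vapour = 69.995 lb/h.
The evaporator receives (1−α)·477.4 of feed at 0.773 water and removes 0.649 of that water:
0.649×0.773×(1−α)×477.4 = 69.995
(1−α) = 69.995/239.5 = 0.2923;  α = 0.7077.
Bypass flow = 0.7077×477.4 = 337.88 lb/h.

337.9 lb/h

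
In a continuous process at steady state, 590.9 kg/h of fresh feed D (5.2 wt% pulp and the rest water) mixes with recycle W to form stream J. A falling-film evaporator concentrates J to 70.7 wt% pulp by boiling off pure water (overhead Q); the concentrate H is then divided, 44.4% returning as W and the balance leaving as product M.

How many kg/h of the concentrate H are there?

Overall pulp balance (none leaves overhead): pulp in fresh feed = pulp in product, i.e. 590.9×0.052 = (1−0.444)·H·0.707.
H = 30.727/(0.707×0.556) = 78.167 kg/h.

78.17 kg/h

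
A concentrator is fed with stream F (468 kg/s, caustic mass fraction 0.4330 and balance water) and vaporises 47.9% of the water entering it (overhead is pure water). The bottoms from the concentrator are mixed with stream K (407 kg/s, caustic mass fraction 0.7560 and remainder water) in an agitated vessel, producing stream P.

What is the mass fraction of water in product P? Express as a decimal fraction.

Vapour removed = 0.479×0.567×468 = 127.11 kg/s; concentrate = 340.89 kg/s.
water reaching the mixer = 138.25 (from concentrate) + 407×0.244 = 237.56 kg/s.
Product flow = 340.89 + 407 = 747.89 kg/s; water fraction = 0.3176.

0.3176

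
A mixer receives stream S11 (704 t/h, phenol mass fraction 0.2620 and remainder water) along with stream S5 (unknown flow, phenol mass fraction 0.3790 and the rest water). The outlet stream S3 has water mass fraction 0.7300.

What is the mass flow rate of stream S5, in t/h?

51.67 t/h

Let S5 be the unknown flow. Total out = 704 + S5.
water balance: 519.55 + 0.621·S5 = 0.730·(704 + S5)
(0.621 − 0.730)·S5 = 0.730×704 − 519.55 = -5.632
S5 = -5.632 / -0.109 = 51.67 t/h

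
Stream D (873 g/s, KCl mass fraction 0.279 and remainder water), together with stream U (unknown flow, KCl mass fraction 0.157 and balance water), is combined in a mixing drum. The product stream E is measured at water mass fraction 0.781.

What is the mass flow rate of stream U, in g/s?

844.8 g/s

Let U be the unknown flow. Total out = 873 + U.
water balance: 629.43 + 0.843·U = 0.781·(873 + U)
(0.843 − 0.781)·U = 0.781×873 − 629.43 = 52.38
U = 52.38 / 0.062 = 844.84 g/s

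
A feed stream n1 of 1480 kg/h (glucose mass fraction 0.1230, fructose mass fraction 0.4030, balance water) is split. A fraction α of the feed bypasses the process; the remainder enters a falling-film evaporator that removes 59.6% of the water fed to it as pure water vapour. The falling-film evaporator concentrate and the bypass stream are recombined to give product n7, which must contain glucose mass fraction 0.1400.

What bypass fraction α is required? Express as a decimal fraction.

0.570

All 1480×0.123 = 182.04 kg/h of glucose reaches n7, so n7 = 182.04/0.140 = 1300.3 kg/h and vapour = 179.71 kg/h.
The evaporator receives (1−α)·1480 of feed at 0.474 water and removes 0.596 of that water:
0.596×0.474×(1−α)×1480 = 179.71
(1−α) = 179.71/418.11 = 0.4298;  α = 0.5702.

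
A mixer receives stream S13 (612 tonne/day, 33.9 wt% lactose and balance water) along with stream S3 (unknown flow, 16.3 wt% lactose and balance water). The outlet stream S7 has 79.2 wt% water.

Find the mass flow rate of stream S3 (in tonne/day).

1782 tonne/day

Let S3 be the unknown flow. Total out = 612 + S3.
water balance: 404.53 + 0.837·S3 = 0.792·(612 + S3)
(0.837 − 0.792)·S3 = 0.792×612 − 404.53 = 80.172
S3 = 80.172 / 0.045 = 1781.6 tonne/day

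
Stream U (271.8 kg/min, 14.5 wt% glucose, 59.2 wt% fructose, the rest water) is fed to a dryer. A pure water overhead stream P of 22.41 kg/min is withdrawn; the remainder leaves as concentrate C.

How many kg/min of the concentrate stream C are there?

249.4 kg/min

Concentrate = 271.8 − 22.41 = 249.39 kg/min.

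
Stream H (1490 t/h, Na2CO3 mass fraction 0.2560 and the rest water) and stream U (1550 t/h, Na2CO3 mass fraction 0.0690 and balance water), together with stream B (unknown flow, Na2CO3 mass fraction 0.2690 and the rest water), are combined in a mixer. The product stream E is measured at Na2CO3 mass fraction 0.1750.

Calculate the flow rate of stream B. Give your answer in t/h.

463.9 t/h

Let B be the unknown flow. Total out = 3040 + B.
Na2CO3 balance: 488.39 + 0.269·B = 0.175·(3040 + B)
(0.269 − 0.175)·B = 0.175×3040 − 488.39 = 43.61
B = 43.61 / 0.094 = 463.94 t/h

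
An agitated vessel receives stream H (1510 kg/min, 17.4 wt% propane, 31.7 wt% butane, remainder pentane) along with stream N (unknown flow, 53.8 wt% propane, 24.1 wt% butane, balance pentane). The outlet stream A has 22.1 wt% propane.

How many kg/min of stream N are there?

223.9 kg/min

Let N be the unknown flow. Total out = 1510 + N.
propane balance: 262.74 + 0.538·N = 0.221·(1510 + N)
(0.538 − 0.221)·N = 0.221×1510 − 262.74 = 70.97
N = 70.97 / 0.317 = 223.88 kg/min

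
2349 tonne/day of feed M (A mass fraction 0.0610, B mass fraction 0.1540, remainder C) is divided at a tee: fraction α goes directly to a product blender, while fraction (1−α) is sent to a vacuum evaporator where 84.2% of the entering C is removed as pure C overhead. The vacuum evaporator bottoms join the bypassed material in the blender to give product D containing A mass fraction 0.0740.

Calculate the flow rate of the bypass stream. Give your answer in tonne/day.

1725 tonne/day

All 2349×0.061 = 143.29 tonne/day of A reaches D, so D = 143.29/0.074 = 1936.3 tonne/day and vapour = 412.66 tonne/day.
The evaporator receives (1−α)·2349 of feed at 0.785 C and removes 0.842 of that C:
0.842×0.785×(1−α)×2349 = 412.66
(1−α) = 412.66/1552.6 = 0.2658;  α = 0.7342.
Bypass flow = 0.7342×2349 = 1724.7 tonne/day.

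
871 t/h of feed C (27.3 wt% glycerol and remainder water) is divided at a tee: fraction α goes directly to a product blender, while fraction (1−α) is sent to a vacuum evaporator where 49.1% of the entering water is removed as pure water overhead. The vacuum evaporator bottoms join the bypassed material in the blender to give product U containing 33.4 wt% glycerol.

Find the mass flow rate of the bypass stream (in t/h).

All 871×0.273 = 237.78 t/h of glycerol reaches U, so U = 237.78/0.334 = 711.93 t/h and vapour = 159.07 t/h.
The evaporator receives (1−α)·871 of feed at 0.727 water and removes 0.491 of that water:
0.491×0.727×(1−α)×871 = 159.07
(1−α) = 159.07/310.91 = 0.5116;  α = 0.4884.
Bypass flow = 0.4884×871 = 425.36 t/h.

425.4 t/h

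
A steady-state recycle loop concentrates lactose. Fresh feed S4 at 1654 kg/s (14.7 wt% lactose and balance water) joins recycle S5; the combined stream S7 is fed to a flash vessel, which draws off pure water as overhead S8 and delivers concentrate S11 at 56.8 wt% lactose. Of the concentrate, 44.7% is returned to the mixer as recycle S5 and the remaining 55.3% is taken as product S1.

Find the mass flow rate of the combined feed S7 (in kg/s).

2000 kg/s

Overall lactose balance (none leaves overhead): lactose in fresh feed = lactose in product, i.e. 1654×0.147 = (1−0.447)·S11·0.568.
S11 = 243.14/(0.568×0.553) = 774.07 kg/s.
Recycle S5 = 0.447×774.07 = 346.01 kg/s.
Combined feed S7 = 1654 + 346.01 = 2000 kg/s.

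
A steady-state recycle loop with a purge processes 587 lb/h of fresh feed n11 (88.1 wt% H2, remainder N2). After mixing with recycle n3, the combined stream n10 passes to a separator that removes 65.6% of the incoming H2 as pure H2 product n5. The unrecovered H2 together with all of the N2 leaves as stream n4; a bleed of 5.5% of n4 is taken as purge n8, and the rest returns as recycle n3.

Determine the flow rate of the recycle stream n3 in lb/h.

N2 enters only via n11 and leaves only via the purge: 587×0.119 = 0.055×(N2 in n4), and the separator passes all N2, so N2 in n10 = N2 in n4 = 1270.1 lb/h.
H2 in n10: m_A = 587×0.881 + (1−0.055)·(1−0.656)·m_A, so m_A = 517.15/0.6749 = 766.23 lb/h.
n4 = (1−0.656)×766.23 + 1270.1 = 1533.6 lb/h.
Recycle n3 = (1−0.055)×1533.6 = 1449.3 lb/h.

1449 lb/h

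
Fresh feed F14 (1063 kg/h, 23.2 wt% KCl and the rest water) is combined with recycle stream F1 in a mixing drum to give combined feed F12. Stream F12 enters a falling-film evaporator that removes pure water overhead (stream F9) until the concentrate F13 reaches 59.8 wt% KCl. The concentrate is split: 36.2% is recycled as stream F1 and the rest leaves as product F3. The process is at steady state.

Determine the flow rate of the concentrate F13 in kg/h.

646.4 kg/h

Overall KCl balance (none leaves overhead): KCl in fresh feed = KCl in product, i.e. 1063×0.232 = (1−0.362)·F13·0.598.
F13 = 246.62/(0.598×0.638) = 646.4 kg/h.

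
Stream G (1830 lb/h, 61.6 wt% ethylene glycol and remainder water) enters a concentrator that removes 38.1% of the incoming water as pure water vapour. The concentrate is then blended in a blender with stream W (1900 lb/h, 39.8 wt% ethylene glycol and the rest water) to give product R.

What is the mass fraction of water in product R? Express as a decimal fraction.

Vapour removed = 0.381×0.384×1830 = 267.74 lb/h; concentrate = 1562.3 lb/h.
water reaching the mixer = 434.98 (from concentrate) + 1900×0.602 = 1578.8 lb/h.
Product flow = 1562.3 + 1900 = 3462.3 lb/h; water fraction = 0.456.

0.456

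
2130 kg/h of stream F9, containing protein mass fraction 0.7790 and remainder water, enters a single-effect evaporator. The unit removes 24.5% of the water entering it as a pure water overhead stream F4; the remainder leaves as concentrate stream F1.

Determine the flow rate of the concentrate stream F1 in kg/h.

2015 kg/h

water entering = 2130×0.221 = 470.73 kg/h; overhead removed = 0.245×470.73 = 115.33 kg/h.
Concentrate = 2130 − 115.33 = 2014.7 kg/h.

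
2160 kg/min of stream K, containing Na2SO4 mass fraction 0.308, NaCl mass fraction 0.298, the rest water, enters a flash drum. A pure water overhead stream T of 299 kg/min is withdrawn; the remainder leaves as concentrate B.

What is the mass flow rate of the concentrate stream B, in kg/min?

Concentrate = 2160 − 299 = 1861 kg/min.

1861 kg/min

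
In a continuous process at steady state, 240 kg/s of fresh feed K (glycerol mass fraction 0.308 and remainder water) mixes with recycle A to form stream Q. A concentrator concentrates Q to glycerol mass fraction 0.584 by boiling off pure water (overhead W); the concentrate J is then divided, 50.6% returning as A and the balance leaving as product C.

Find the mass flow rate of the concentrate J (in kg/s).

Overall glycerol balance (none leaves overhead): glycerol in fresh feed = glycerol in product, i.e. 240×0.308 = (1−0.506)·J·0.584.
J = 73.92/(0.584×0.494) = 256.23 kg/s.

256.2 kg/s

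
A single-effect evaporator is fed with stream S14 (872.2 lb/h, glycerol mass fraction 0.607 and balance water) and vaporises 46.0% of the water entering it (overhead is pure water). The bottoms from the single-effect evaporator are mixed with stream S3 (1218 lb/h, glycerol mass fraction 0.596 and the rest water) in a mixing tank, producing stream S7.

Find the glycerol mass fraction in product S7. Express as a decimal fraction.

0.650

Vapour removed = 0.460×0.393×872.2 = 157.68 lb/h; concentrate = 714.52 lb/h.
glycerol reaching the mixer = 529.43 (from concentrate) + 1218×0.596 = 1255.4 lb/h.
Product flow = 714.52 + 1218 = 1932.5 lb/h; glycerol fraction = 0.650.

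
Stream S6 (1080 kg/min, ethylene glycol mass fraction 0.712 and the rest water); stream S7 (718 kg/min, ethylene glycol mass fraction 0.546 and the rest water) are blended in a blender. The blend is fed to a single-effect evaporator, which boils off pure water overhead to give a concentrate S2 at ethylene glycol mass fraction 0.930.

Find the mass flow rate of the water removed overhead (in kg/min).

ethylene glycol entering = 1080×0.712 + 718×0.546 = 1161 kg/min.
All ethylene glycol reports to S2, so S2 = 1161/0.930 = 1248.4 kg/min.
Total feed = 1798 kg/min; overhead = 1798 − 1248.4 = 549.63 kg/min.

549.6 kg/min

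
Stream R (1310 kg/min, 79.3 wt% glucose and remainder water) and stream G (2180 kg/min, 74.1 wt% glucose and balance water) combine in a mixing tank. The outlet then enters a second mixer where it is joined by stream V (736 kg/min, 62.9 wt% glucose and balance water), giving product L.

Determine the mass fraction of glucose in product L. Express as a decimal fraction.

0.738

Overall, product flow = 4226 kg/min.
glucose in = 1310×0.793 + 2180×0.741 + 736×0.629 = 3117.2 kg/min.
glucose fraction in L = 0.738.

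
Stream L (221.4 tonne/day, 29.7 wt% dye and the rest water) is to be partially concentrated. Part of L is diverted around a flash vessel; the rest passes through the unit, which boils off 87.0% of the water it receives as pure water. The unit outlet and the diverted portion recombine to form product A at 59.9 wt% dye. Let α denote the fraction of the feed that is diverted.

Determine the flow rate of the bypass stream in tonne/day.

38.89 tonne/day

All 221.4×0.297 = 65.756 tonne/day of dye reaches A, so A = 65.756/0.599 = 109.78 tonne/day and vapour = 111.62 tonne/day.
The evaporator receives (1−α)·221.4 of feed at 0.703 water and removes 0.870 of that water:
0.870×0.703×(1−α)×221.4 = 111.62
(1−α) = 111.62/135.41 = 0.8243;  α = 0.1757.
Bypass flow = 0.1757×221.4 = 38.891 tonne/day.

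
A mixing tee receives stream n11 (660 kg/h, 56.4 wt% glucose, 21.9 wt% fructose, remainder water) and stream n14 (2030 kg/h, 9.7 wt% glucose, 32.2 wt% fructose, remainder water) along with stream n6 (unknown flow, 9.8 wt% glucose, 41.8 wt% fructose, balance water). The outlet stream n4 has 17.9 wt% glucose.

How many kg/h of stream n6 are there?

1082 kg/h

Let n6 be the unknown flow. Total out = 2690 + n6.
glucose balance: 569.15 + 0.098·n6 = 0.179·(2690 + n6)
(0.098 − 0.179)·n6 = 0.179×2690 − 569.15 = -87.64
n6 = -87.64 / -0.081 = 1082 kg/h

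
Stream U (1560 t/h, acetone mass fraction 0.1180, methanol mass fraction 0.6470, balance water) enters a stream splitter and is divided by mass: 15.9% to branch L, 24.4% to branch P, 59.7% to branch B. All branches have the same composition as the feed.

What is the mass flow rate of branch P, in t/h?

380.6 t/h

Branch P flow = 0.244×1560 = 380.64 t/h.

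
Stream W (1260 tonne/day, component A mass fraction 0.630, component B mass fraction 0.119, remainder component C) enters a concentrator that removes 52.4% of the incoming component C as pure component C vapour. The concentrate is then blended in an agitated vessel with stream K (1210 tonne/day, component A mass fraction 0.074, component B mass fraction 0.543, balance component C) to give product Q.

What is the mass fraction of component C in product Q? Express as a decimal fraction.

0.266

Vapour removed = 0.524×0.251×1260 = 165.72 tonne/day; concentrate = 1094.3 tonne/day.
component C reaching the mixer = 150.54 (from concentrate) + 1210×0.383 = 613.97 tonne/day.
Product flow = 1094.3 + 1210 = 2304.3 tonne/day; component C fraction = 0.266.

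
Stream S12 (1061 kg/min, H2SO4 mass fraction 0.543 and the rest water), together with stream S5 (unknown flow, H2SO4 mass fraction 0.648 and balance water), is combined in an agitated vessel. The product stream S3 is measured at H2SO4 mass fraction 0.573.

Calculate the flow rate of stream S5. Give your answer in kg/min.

424.4 kg/min

Let S5 be the unknown flow. Total out = 1061 + S5.
H2SO4 balance: 576.12 + 0.648·S5 = 0.573·(1061 + S5)
(0.648 − 0.573)·S5 = 0.573×1061 − 576.12 = 31.83
S5 = 31.83 / 0.075 = 424.4 kg/min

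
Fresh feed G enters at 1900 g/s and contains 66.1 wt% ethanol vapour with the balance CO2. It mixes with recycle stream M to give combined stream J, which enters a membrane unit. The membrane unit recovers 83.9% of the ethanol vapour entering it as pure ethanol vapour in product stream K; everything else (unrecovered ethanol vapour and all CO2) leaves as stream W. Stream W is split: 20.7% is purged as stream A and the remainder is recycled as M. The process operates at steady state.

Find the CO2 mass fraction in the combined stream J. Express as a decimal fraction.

0.684

CO2 enters only via G and leaves only via the purge: 1900×0.339 = 0.207×(CO2 in W), and the membrane unit passes all CO2, so CO2 in J = CO2 in W = 3111.6 g/s.
ethanol vapour in J: m_A = 1900×0.661 + (1−0.207)·(1−0.839)·m_A, so m_A = 1255.9/0.8723 = 1439.7 g/s.
J = 1439.7 + 3111.6 = 4551.3 g/s.
CO2 fraction in J = 3111.6/4551.3 = 0.684.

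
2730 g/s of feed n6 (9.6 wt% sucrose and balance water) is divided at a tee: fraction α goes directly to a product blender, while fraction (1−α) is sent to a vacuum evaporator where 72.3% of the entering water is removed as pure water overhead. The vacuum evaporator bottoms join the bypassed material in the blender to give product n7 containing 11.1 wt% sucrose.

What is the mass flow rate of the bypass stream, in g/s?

All 2730×0.096 = 262.08 g/s of sucrose reaches n7, so n7 = 262.08/0.111 = 2361.1 g/s and vapour = 368.92 g/s.
The evaporator receives (1−α)·2730 of feed at 0.904 water and removes 0.723 of that water:
0.723×0.904×(1−α)×2730 = 368.92
(1−α) = 368.92/1784.3 = 0.2068;  α = 0.7932.
Bypass flow = 0.7932×2730 = 2165.6 g/s.

2166 g/s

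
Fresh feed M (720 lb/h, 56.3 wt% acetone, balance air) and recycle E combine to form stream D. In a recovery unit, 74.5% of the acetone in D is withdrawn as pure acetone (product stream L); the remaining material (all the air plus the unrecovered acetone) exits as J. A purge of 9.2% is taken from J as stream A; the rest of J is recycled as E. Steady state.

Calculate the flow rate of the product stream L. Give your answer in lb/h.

393 lb/h

acetone in D: m_A = 720×0.563 + (1−0.092)·(1−0.745)·m_A, so m_A = 405.36/0.7685 = 527.5 lb/h.
Product L = 0.745×527.5 = 392.98 lb/h.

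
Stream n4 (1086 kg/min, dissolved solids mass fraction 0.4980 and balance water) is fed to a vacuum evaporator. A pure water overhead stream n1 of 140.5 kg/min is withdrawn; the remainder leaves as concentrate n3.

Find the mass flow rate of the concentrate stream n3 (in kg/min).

945.5 kg/min

Concentrate = 1086 − 140.5 = 945.5 kg/min.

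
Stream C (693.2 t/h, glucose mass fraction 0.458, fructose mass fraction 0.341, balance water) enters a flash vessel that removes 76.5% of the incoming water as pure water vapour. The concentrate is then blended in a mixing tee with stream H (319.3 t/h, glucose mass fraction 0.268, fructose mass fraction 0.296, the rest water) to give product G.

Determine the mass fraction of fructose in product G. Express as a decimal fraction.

0.365

Vapour removed = 0.765×0.201×693.2 = 106.59 t/h; concentrate = 586.61 t/h.
fructose reaching the mixer = 236.38 (from concentrate) + 319.3×0.296 = 330.89 t/h.
Product flow = 586.61 + 319.3 = 905.91 t/h; fructose fraction = 0.365.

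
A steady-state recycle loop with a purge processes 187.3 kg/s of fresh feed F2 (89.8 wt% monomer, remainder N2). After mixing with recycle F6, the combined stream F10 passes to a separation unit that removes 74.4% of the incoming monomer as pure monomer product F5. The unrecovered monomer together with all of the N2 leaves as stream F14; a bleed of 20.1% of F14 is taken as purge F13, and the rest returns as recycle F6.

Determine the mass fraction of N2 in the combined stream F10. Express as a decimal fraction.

N2 enters only via F2 and leaves only via the purge: 187.3×0.102 = 0.201×(N2 in F14), and the separation unit passes all N2, so N2 in F10 = N2 in F14 = 95.048 kg/s.
monomer in F10: m_A = 187.3×0.898 + (1−0.201)·(1−0.744)·m_A, so m_A = 168.2/0.7955 = 211.45 kg/s.
F10 = 211.45 + 95.048 = 306.49 kg/s.
N2 fraction in F10 = 95.048/306.49 = 0.3101.

0.3101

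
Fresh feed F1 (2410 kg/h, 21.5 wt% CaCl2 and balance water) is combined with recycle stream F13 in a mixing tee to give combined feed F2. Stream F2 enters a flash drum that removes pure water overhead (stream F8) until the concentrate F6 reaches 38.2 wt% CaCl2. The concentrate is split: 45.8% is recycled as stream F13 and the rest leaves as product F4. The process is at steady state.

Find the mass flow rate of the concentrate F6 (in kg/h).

Overall CaCl2 balance (none leaves overhead): CaCl2 in fresh feed = CaCl2 in product, i.e. 2410×0.215 = (1−0.458)·F6·0.382.
F6 = 518.15/(0.382×0.542) = 2502.6 kg/h.

2503 kg/h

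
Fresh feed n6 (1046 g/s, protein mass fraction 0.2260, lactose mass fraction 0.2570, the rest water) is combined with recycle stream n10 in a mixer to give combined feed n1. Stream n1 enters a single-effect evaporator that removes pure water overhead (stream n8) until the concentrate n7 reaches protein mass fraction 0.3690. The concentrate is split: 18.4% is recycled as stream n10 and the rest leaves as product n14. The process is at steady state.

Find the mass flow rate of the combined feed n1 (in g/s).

1190 g/s

Overall protein balance (none leaves overhead): protein in fresh feed = protein in product, i.e. 1046×0.226 = (1−0.184)·n7·0.369.
n7 = 236.4/(0.369×0.816) = 785.1 g/s.
Recycle n10 = 0.184×785.1 = 144.46 g/s.
Combined feed n1 = 1046 + 144.46 = 1190.5 g/s.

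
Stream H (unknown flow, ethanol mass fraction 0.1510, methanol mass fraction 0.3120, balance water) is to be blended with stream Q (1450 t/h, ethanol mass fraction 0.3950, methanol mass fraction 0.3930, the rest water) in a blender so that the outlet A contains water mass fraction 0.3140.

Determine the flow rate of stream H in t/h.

Let H be the unknown flow. Total out = 1450 + H.
water balance: 307.4 + 0.537·H = 0.314·(1450 + H)
(0.537 − 0.314)·H = 0.314×1450 − 307.4 = 147.9
H = 147.9 / 0.223 = 663.23 t/h

663.2 t/h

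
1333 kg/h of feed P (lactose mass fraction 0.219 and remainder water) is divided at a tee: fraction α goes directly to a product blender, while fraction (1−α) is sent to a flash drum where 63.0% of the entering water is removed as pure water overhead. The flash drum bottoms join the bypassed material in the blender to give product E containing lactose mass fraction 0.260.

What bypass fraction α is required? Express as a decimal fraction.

All 1333×0.219 = 291.93 kg/h of lactose reaches E, so E = 291.93/0.260 = 1122.8 kg/h and vapour = 210.2 kg/h.
The evaporator receives (1−α)·1333 of feed at 0.781 water and removes 0.630 of that water:
0.630×0.781×(1−α)×1333 = 210.2
(1−α) = 210.2/655.88 = 0.3205;  α = 0.6795.

0.680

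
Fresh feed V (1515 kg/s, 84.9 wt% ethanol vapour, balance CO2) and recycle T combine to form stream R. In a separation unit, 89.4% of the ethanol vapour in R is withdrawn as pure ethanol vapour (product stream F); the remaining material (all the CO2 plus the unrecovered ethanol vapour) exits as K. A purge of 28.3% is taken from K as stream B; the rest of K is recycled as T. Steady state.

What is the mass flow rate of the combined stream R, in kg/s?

2200 kg/s

CO2 enters only via V and leaves only via the purge: 1515×0.151 = 0.283×(CO2 in K), and the separation unit passes all CO2, so CO2 in R = CO2 in K = 808.36 kg/s.
ethanol vapour in R: m_A = 1515×0.849 + (1−0.283)·(1−0.894)·m_A, so m_A = 1286.2/0.9240 = 1392 kg/s.
R = 1392 + 808.36 = 2200.4 kg/s.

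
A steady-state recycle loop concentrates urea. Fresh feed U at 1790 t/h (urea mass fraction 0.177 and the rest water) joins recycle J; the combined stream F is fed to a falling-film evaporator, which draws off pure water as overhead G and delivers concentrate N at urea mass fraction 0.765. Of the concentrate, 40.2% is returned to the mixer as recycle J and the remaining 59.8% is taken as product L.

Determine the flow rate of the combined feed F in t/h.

Overall urea balance (none leaves overhead): urea in fresh feed = urea in product, i.e. 1790×0.177 = (1−0.402)·N·0.765.
N = 316.83/(0.765×0.598) = 692.57 t/h.
Recycle J = 0.402×692.57 = 278.41 t/h.
Combined feed F = 1790 + 278.41 = 2068.4 t/h.

2068 t/h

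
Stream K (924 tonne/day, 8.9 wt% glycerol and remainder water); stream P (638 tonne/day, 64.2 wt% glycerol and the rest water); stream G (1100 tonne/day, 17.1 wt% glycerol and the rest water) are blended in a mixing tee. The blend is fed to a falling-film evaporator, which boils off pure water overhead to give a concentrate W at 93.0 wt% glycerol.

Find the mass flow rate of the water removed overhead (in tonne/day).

1931 tonne/day

glycerol entering = 924×0.089 + 638×0.642 + 1100×0.171 = 679.93 tonne/day.
All glycerol reports to W, so W = 679.93/0.930 = 731.11 tonne/day.
Total feed = 2662 tonne/day; overhead = 2662 − 731.11 = 1930.9 tonne/day.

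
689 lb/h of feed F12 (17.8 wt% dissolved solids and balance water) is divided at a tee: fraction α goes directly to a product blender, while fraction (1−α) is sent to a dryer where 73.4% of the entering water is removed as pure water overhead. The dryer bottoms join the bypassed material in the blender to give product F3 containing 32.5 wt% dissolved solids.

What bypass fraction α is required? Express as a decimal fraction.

All 689×0.178 = 122.64 lb/h of dissolved solids reaches F3, so F3 = 122.64/0.325 = 377.36 lb/h and vapour = 311.64 lb/h.
The evaporator receives (1−α)·689 of feed at 0.822 water and removes 0.734 of that water:
0.734×0.822×(1−α)×689 = 311.64
(1−α) = 311.64/415.71 = 0.7497;  α = 0.2503.

0.250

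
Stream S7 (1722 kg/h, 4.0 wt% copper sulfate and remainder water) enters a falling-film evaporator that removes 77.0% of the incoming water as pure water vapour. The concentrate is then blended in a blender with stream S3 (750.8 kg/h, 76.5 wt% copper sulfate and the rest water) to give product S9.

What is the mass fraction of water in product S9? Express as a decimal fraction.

Vapour removed = 0.770×0.960×1722 = 1272.9 kg/h; concentrate = 449.1 kg/h.
water reaching the mixer = 380.22 (from concentrate) + 750.8×0.235 = 556.66 kg/h.
Product flow = 449.1 + 750.8 = 1199.9 kg/h; water fraction = 0.4639.

0.4639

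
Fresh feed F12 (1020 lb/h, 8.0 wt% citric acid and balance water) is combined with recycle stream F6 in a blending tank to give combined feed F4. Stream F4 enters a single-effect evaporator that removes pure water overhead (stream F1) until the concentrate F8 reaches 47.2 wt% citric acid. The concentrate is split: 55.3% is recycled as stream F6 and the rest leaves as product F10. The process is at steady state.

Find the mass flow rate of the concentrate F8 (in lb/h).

Overall citric acid balance (none leaves overhead): citric acid in fresh feed = citric acid in product, i.e. 1020×0.080 = (1−0.553)·F8·0.472.
F8 = 81.6/(0.472×0.447) = 386.76 lb/h.

386.8 lb/h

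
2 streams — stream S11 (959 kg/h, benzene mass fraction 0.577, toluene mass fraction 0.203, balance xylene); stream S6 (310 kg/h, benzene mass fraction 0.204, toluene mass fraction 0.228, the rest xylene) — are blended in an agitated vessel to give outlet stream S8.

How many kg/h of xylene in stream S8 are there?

xylene out = xylene in = 959×0.220 + 310×0.568 = 387.06 kg/h.

387.1 kg/h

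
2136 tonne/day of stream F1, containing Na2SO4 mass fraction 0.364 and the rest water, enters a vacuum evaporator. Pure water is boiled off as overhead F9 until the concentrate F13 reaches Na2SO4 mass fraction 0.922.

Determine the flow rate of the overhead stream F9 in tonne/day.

Na2SO4 is conserved: 2136×0.364 = 777.5 tonne/day all reports to the concentrate.
Concentrate = 777.5/(target fraction) = 843.28 tonne/day.
Overhead = 2136 − 843.28 = 1292.7 tonne/day.

1293 tonne/day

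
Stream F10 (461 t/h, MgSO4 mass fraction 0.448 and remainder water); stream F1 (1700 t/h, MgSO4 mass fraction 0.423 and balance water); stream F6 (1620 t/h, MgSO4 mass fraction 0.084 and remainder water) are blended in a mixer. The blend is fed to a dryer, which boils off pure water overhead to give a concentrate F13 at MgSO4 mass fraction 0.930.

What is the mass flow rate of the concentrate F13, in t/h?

MgSO4 entering = 461×0.448 + 1700×0.423 + 1620×0.084 = 1061.7 t/h.
All MgSO4 reports to F13, so F13 = 1061.7/0.930 = 1141.6 t/h.

1142 t/h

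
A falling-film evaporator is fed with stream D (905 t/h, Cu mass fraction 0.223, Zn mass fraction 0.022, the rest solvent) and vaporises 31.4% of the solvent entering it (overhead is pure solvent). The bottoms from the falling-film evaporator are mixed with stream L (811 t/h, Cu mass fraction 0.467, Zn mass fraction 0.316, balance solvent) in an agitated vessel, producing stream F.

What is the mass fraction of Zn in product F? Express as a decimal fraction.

Vapour removed = 0.314×0.755×905 = 214.55 t/h; concentrate = 690.45 t/h.
Zn reaching the mixer = 19.91 (from concentrate) + 811×0.316 = 276.19 t/h.
Product flow = 690.45 + 811 = 1501.5 t/h; Zn fraction = 0.184.

0.184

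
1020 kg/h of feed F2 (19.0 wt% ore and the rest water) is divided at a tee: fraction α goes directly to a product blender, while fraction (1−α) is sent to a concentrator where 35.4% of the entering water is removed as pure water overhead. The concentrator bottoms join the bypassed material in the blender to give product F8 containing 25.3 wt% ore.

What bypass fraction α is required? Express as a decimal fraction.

All 1020×0.190 = 193.8 kg/h of ore reaches F8, so F8 = 193.8/0.253 = 766.01 kg/h and vapour = 253.99 kg/h.
The evaporator receives (1−α)·1020 of feed at 0.810 water and removes 0.354 of that water:
0.354×0.810×(1−α)×1020 = 253.99
(1−α) = 253.99/292.47 = 0.8684;  α = 0.1316.

0.132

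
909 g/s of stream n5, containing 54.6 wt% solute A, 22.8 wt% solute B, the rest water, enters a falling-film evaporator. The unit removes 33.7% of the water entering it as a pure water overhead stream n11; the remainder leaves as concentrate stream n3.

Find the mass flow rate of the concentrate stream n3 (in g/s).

water entering = 909×0.226 = 205.43 g/s; overhead removed = 0.337×205.43 = 69.231 g/s.
Concentrate = 909 − 69.231 = 839.77 g/s.

839.8 g/s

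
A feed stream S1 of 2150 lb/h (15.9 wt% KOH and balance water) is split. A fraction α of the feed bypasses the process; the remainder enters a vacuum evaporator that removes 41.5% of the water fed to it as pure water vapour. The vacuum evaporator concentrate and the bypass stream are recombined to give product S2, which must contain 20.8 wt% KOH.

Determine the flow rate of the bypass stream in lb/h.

All 2150×0.159 = 341.85 lb/h of KOH reaches S2, so S2 = 341.85/0.208 = 1643.5 lb/h and vapour = 506.49 lb/h.
The evaporator receives (1−α)·2150 of feed at 0.841 water and removes 0.415 of that water:
0.415×0.841×(1−α)×2150 = 506.49
(1−α) = 506.49/750.38 = 0.6750;  α = 0.3250.
Bypass flow = 0.3250×2150 = 698.8 lb/h.

698.8 lb/h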